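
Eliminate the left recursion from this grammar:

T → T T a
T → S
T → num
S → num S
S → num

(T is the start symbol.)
T is directly left-recursive. The standard transformation for
  A → A α₁ | ... | A α_m | β₁ | ... | β_n
is
  A  → β₁ A' | ... | β_n A'
  A' → α₁ A' | ... | α_m A' | ε

T → S becomes T → S T'
T → num becomes T → num T'
T → T T a becomes T' → T a T'
Add T' → ε

Productions for other non-terminals are unchanged:
  S → num S
  S → num

Resulting grammar:
T → S T'
T → num T'
T' → T a T'
T' → ε
S → num S
S → num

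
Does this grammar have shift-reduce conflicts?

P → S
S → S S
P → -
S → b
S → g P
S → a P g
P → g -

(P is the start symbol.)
A shift-reduce conflict occurs when an LR(0) state has both:
  - a complete (reduce) item [A → α .] (dot at the end), and
  - a shift item [B → β . c γ] (dot before a terminal).

Augment with P' → P and build the canonical LR(0) collection (I0 = CLOSURE({[P' → . P]}), then GOTO on every symbol after a dot until no new states appear). It has 13 states:
  I0: { [P → . -], [P → . S], [P → . g -], [P' → . P], [S → . S S], [S → . a P g], [S → . b], [S → . g P] }  — shift
  I1: { [P → - .] }  — reduce
  I2: { [P' → P .] }  — accept
  I3: { [P → S .], [S → . S S], [S → . a P g], [S → . b], [S → . g P], [S → S . S] }  — shift, reduce
  I4: { [P → . -], [P → . S], [P → . g -], [S → . S S], [S → . a P g], [S → . b], [S → . g P], [S → a . P g] }  — shift
  I5: { [S → b .] }  — reduce
  I6: { [P → . -], [P → . S], [P → . g -], [P → g . -], [S → . S S], [S → . a P g], [S → . b], [S → . g P], [S → g . P] }  — shift
  I7: { [P → - .], [P → g - .] }  — 2 reduces
  I8: { [S → g P .] }  — reduce
  I9: { [S → a P . g] }  — shift
  I10: { [S → a P g .] }  — reduce
  I11: { [S → . S S], [S → . a P g], [S → . b], [S → . g P], [S → S . S], [S → S S .] }  — shift, reduce
  I12: { [P → . -], [P → . S], [P → . g -], [S → . S S], [S → . a P g], [S → . b], [S → . g P], [S → g . P] }  — shift

I3 contains reduce item [P → S .] and shift items [S → . a P g], [S → . b], [S → . g P] — shift-reduce conflict.
I11 contains reduce item [S → S S .] and shift items [S → . a P g], [S → . b], [S → . g P] — shift-reduce conflict.

Answer: Yes — I3: [P → S .] vs [S → . a P g]; I11: [S → S S .] vs [S → . a P g]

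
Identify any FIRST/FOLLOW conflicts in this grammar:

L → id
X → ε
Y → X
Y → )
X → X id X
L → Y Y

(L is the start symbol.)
Nullable non-terminals: L, X, Y.
FIRST sets used below: FIRST(Y) = { ')', 'id', ε }, FIRST(X) = { 'id', ε }

L: nullable alternative(s) L → Y Y; FOLLOW(L) = { $ }
  L → id: FIRST \ {ε} = { 'id' } — disjoint from FOLLOW(L)
  L → Y Y: FIRST \ {ε} = { ')', 'id' } — this is the only nullable alternative, skip

X: nullable alternative(s) X → ε; FOLLOW(X) = { $, ')', 'id' }
  X → ε: FIRST \ {ε} = { } — this is the only nullable alternative, skip
  X → X id X: FIRST \ {ε} = { 'id' } — overlaps FOLLOW(X) on { 'id' }: CONFLICT

Y: nullable alternative(s) Y → X; FOLLOW(Y) = { $, ')', 'id' }
  Y → X: FIRST \ {ε} = { 'id' } — this is the only nullable alternative, skip
  Y → ): FIRST \ {ε} = { ')' } — overlaps FOLLOW(Y) on { ')' }: CONFLICT

So the grammar has 2 FIRST/FOLLOW conflicts (marked CONFLICT above).

Answer: Yes. X → X id X with FOLLOW(X) on { 'id' }; Y → ')' with FOLLOW(Y) on { ')' }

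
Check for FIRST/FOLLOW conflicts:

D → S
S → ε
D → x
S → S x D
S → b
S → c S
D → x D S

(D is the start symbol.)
Yes. D → x with FOLLOW(D) on { 'x' }; D → x D S with FOLLOW(D) on { 'x' }; S → S x D with FOLLOW(S) on { 'b', 'c', 'x' }; S → b with FOLLOW(S) on { 'b' }; S → c S with FOLLOW(S) on { 'c' }

A FIRST/FOLLOW conflict occurs when a non-terminal N has a nullable alternative N → β (β ⇒* ε) and another alternative N → α with FIRST(α) ∩ FOLLOW(N) ≠ ∅: on such a lookahead the parser cannot decide between expanding α and letting N vanish via β.

Nullable non-terminals: D, S.
FIRST sets used below: FIRST(S) = { 'b', 'c', 'x', ε }

D: nullable alternative(s) D → S; FOLLOW(D) = { $, 'b', 'c', 'x' }
  D → S: FIRST \ {ε} = { 'b', 'c', 'x' } — this is the only nullable alternative, skip
  D → x: FIRST \ {ε} = { 'x' } — overlaps FOLLOW(D) on { 'x' }: CONFLICT
  D → x D S: FIRST \ {ε} = { 'x' } — overlaps FOLLOW(D) on { 'x' }: CONFLICT

S: nullable alternative(s) S → ε; FOLLOW(S) = { $, 'b', 'c', 'x' }
  S → ε: FIRST \ {ε} = { } — this is the only nullable alternative, skip
  S → S x D: FIRST \ {ε} = { 'b', 'c', 'x' } — overlaps FOLLOW(S) on { 'b', 'c', 'x' }: CONFLICT
  S → b: FIRST \ {ε} = { 'b' } — overlaps FOLLOW(S) on { 'b' }: CONFLICT
  S → c S: FIRST \ {ε} = { 'c' } — overlaps FOLLOW(S) on { 'c' }: CONFLICT

So the grammar has 5 FIRST/FOLLOW conflicts (marked CONFLICT above).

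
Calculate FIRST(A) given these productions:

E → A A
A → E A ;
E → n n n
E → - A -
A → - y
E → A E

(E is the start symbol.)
To compute FIRST(A), examine every production with A on the left-hand side, reading each right-hand side left to right until a non-nullable symbol is reached.

FIRST sets of the other non-terminals involved (by the same procedure, iterated to a fixed point):
  FIRST(E) = { '-', 'n' }

From A → E A ;:
  - E is a non-terminal: add FIRST(E) \ {ε} = { '-', 'n' }
    E is not nullable, so stop
From A → - y:
  - '-' is a terminal: add '-' and stop

Collecting: FIRST(A) = { '-', 'n' }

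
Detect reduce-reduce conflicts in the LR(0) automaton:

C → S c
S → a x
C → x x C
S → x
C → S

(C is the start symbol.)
A reduce-reduce conflict occurs when an LR(0) state has two complete items [A → α .] and [B → β .] — both call for a reduction, and with no lookahead the parser cannot choose between them.

Augment with C' → C and build the canonical LR(0) collection (I0 = CLOSURE({[C' → . C]}), then GOTO on every symbol after a dot until no new states appear). It has 9 states:
  I0: { [C → . S c], [C → . S], [C → . x x C], [C' → . C], [S → . a x], [S → . x] }  — shift
  I1: { [C' → C .] }  — accept
  I2: { [C → S . c], [C → S .] }  — shift, reduce
  I3: { [S → a . x] }  — shift
  I4: { [C → x . x C], [S → x .] }  — shift, reduce
  I5: { [C → . S c], [C → . S], [C → . x x C], [C → x x . C], [S → . a x], [S → . x] }  — shift
  I6: { [C → x x C .] }  — reduce
  I7: { [S → a x .] }  — reduce
  I8: { [C → S c .] }  — reduce

No state contains more than one complete item.

Answer: No reduce-reduce conflicts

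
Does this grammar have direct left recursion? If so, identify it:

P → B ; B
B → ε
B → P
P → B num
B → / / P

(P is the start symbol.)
No direct left recursion

Direct left recursion occurs when N → N α for some non-terminal N (the right-hand side begins with the left-hand side itself).

P → B ; B: starts with B
B → ε: starts with ε
B → P: starts with P
P → B num: starts with B
B → / / P: starts with '/'

No direct left recursion found.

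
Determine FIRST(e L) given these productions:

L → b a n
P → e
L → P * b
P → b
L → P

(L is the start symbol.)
To compute FIRST(e L), process the symbols left to right:
Symbol e is a terminal. Add 'e' and stop.
FIRST(e L) = { 'e' }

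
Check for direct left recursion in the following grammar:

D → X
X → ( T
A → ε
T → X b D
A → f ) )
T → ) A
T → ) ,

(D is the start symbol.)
No direct left recursion

Direct left recursion occurs when N → N α for some non-terminal N (the right-hand side begins with the left-hand side itself).

D → X: starts with X
X → ( T: starts with '('
A → ε: starts with ε
T → X b D: starts with X
A → f ) ): starts with f
T → ) A: starts with ')'
T → ) ,: starts with ')'

No direct left recursion found.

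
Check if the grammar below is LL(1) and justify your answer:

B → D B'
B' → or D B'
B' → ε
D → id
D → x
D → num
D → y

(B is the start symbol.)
A grammar is LL(1) if for each non-terminal N with multiple productions, the predict sets of those productions are pairwise disjoint, where PREDICT(N → α) = (FIRST(α) \ {ε}) ∪ (FOLLOW(N) if α ⇒* ε).

Relevant sets:
  FOLLOW(B') = { $ }

For B':
  PREDICT(B' → or D B') = { 'or' }
  PREDICT(B' → ε) = { $ }
For D:
  PREDICT(D → id) = { 'id' }
  PREDICT(D → x) = { 'x' }
  PREDICT(D → num) = { 'num' }
  PREDICT(D → y) = { 'y' }
B has a single production, so nothing to check there.

All predict sets are disjoint. The grammar IS LL(1).

Answer: Yes, the grammar is LL(1).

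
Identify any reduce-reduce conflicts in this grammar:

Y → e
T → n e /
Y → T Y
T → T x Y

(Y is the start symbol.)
No reduce-reduce conflicts

Augment with Y' → Y and build the canonical LR(0) collection (I0 = CLOSURE({[Y' → . Y]}), then GOTO on every symbol after a dot until no new states appear). It has 10 states:
  I0: { [T → . T x Y], [T → . n e /], [Y → . T Y], [Y → . e], [Y' → . Y] }  — shift
  I1: { [T → . T x Y], [T → . n e /], [T → T . x Y], [Y → . T Y], [Y → . e], [Y → T . Y] }  — shift
  I2: { [Y' → Y .] }  — accept
  I3: { [Y → e .] }  — reduce
  I4: { [T → n . e /] }  — shift
  I5: { [T → n e . /] }  — shift
  I6: { [T → n e / .] }  — reduce
  I7: { [Y → T Y .] }  — reduce
  I8: { [T → . T x Y], [T → . n e /], [T → T x . Y], [Y → . T Y], [Y → . e] }  — shift
  I9: { [T → T x Y .] }  — reduce

No state contains more than one complete item.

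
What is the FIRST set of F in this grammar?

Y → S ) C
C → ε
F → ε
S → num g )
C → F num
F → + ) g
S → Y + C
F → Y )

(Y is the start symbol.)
FIRST sets of the other non-terminals involved (by the same procedure, iterated to a fixed point):
  FIRST(Y) = { 'num' }

From F → ε:
  - ε-production, so ε ∈ FIRST(F)
From F → + ) g:
  - '+' is a terminal: add '+' and stop
From F → Y ):
  - Y is a non-terminal: add FIRST(Y) \ {ε} = { 'num' }
    Y is not nullable, so stop

Collecting: FIRST(F) = { '+', 'num', ε }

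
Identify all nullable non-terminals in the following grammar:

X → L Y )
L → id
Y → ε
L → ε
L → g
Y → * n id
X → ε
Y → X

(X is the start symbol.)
{ 'L', 'X', 'Y' }

A non-terminal is nullable if it can derive ε (the empty string): either it has an ε-production, or it has a production whose right-hand side consists entirely of nullable non-terminals.

ε-productions: Y → ε, L → ε, X → ε
So Y, L, X are immediately nullable.
Every non-terminal is now nullable.
Nullable = { 'L', 'X', 'Y' }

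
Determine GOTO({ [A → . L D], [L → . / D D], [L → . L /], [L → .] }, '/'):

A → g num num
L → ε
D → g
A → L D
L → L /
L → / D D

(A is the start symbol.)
GOTO(I, '/') = CLOSURE({ [A → αX.β] : [A → α.Xβ] ∈ I, X = '/' })

Items with dot before '/', with the dot advanced:
  [L → . / D D] → [L → / . D D]
Closure of the advanced items:
  [L → / . D D] has the dot before D: add [D → . g]

GOTO = { [D → . g], [L → / . D D] }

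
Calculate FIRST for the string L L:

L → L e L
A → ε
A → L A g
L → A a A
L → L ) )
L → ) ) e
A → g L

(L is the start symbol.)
FIRST sets of the non-terminals involved (from the grammar, by fixed-point iteration):
  FIRST(L) = { ')', 'a', 'g' }

To compute FIRST(L L), process the symbols left to right:
Symbol L is a non-terminal. Add FIRST(L) \ {ε} = { ')', 'a', 'g' }
L is not nullable (ε ∉ FIRST(L)), so stop here.
FIRST(L L) = { ')', 'a', 'g' }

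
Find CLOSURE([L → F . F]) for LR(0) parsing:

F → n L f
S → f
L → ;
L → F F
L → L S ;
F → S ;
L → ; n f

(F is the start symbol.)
Start with: [L → F . F]
  [L → F . F] has the dot before F: add [F → . n L f], [F → . S ;]
  [F → . S ;] has the dot before S: add [S → . f]
No further items can be added.

CLOSURE = { [F → . S ;], [F → . n L f], [L → F . F], [S → . f] }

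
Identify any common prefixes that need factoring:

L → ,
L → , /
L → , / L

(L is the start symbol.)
Left-factoring is needed when two productions for the same non-terminal
share a common prefix on the right-hand side.

Productions for L:
  L → ,
  L → , /
  L → , / L

Found common prefix ',' in productions for L

Answer: Yes, L has productions with common prefix ','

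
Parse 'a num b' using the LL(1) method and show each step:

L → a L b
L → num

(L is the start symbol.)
LL(1) parsing maintains a stack (initially the start symbol over $) and the input. At each step: if the stack top is a terminal, match it against the current input token; if it is a non-terminal N, replace it with the RHS of M[N, lookahead] (the unique production whose predict set contains the lookahead).

Stack is shown with the top on the left.

Stack    Input      Action
--------------------------
L $      a num b $  output L → a L b
a L b $  a num b $  match 'a'
L b $    num b $    output L → num
num b $  num b $    match 'num'
b $      b $        match 'b'
$        $          accept

The string is accepted.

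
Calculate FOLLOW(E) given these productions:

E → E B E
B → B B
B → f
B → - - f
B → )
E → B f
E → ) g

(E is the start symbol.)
{ $, ')', '-', 'f' }

E is the start symbol, so $ ∈ FOLLOW(E).
In E → E B E: E is followed by B E, add FIRST(B E) \ {ε} = { ')', '-', 'f' }
In E → E B E: E is at the end; this adds FOLLOW(E) to itself — nothing new

Taking the union: FOLLOW(E) = { $, ')', '-', 'f' }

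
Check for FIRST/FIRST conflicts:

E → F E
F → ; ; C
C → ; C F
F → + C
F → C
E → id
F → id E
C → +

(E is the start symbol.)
FIRST sets of the non-terminals at (or reachable through a nullable prefix from) the front of some alternative:
  FIRST(F) = { '+', ';', 'id' }
  FIRST(C) = { '+', ';' }

Productions for E:
  E → F E: FIRST = { '+', ';', 'id' }
  E → id: FIRST = { 'id' }
Productions for F:
  F → ; ; C: FIRST = { ';' }
  F → + C: FIRST = { '+' }
  F → C: FIRST = { '+', ';' }
  F → id E: FIRST = { 'id' }
Productions for C:
  C → ; C F: FIRST = { ';' }
  C → +: FIRST = { '+' }

Conflict for E: E → F E and E → id
  Overlap: { 'id' }
Conflict for F: F → ; ; C and F → C
  Overlap: { ';' }
Conflict for F: F → + C and F → C
  Overlap: { '+' }

Answer: Yes. E → F E / E → id on { 'id' }; F → ';' ';' C / F → C on { ';' }; F → '+' C / F → C on { '+' }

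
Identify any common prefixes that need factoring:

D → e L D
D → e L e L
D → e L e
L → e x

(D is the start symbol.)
Yes, D has productions with common prefix 'e L'

Left-factoring is needed when two productions for the same non-terminal
share a common prefix on the right-hand side.

Productions for D:
  D → e L D
  D → e L e L
  D → e L e

Found common prefix 'e L' in productions for D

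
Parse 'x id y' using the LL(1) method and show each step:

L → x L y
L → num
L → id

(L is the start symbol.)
LL(1) parsing maintains a stack (initially the start symbol over $) and the input. At each step: if the stack top is a terminal, match it against the current input token; if it is a non-terminal N, replace it with the RHS of M[N, lookahead] (the unique production whose predict set contains the lookahead).

Stack is shown with the top on the left.

Stack    Input     Action
-------------------------
L $      x id y $  output L → x L y
x L y $  x id y $  match 'x'
L y $    id y $    output L → id
id y $   id y $    match 'id'
y $      y $       match 'y'
$        $         accept

The string is accepted.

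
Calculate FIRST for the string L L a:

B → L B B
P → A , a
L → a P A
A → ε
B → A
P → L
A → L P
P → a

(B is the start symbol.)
{ 'a' }

FIRST sets of the non-terminals involved (from the grammar, by fixed-point iteration):
  FIRST(L) = { 'a' }

To compute FIRST(L L a), process the symbols left to right:
Symbol L is a non-terminal. Add FIRST(L) \ {ε} = { 'a' }
L is not nullable (ε ∉ FIRST(L)), so stop here.
FIRST(L L a) = { 'a' }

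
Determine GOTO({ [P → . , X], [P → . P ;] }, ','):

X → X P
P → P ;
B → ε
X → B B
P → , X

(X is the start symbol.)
GOTO(I, ',') = CLOSURE({ [A → αX.β] : [A → α.Xβ] ∈ I, X = ',' })

Items with dot before ',', with the dot advanced:
  [P → . , X] → [P → , . X]
Closure of the advanced items:
  [P → , . X] has the dot before X: add [X → . X P], [X → . B B]
  [X → . B B] has the dot before B: add [B → .]

GOTO = { [B → .], [P → , . X], [X → . B B], [X → . X P] }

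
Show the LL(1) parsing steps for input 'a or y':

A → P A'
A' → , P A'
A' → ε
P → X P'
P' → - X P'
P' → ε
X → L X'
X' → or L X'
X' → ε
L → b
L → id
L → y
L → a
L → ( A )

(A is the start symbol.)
LL(1) parsing maintains a stack (initially the start symbol over $) and the input. At each step: if the stack top is a terminal, match it against the current input token; if it is a non-terminal N, replace it with the RHS of M[N, lookahead] (the unique production whose predict set contains the lookahead).

Stack is shown with the top on the left.

Stack            Input     Action
---------------------------------
A $              a or y $  output A → P A'
P A' $           a or y $  output P → X P'
X P' A' $        a or y $  output X → L X'
L X' P' A' $     a or y $  output L → a
a X' P' A' $     a or y $  match 'a'
X' P' A' $       or y $    output X' → or L X'
or L X' P' A' $  or y $    match 'or'
L X' P' A' $     y $       output L → y
y X' P' A' $     y $       match 'y'
X' P' A' $       $         output X' → ε
P' A' $          $         output P' → ε
A' $             $         output A' → ε
$                $         accept

The string is accepted.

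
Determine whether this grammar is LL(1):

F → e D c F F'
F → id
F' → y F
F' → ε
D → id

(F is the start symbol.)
No. Predict set conflict for F': { 'y' }

Relevant sets:
  FOLLOW(F') = { $, 'y' }

For F:
  PREDICT(F → e D c F F') = { 'e' }
  PREDICT(F → id) = { 'id' }
For F':
  PREDICT(F' → y F) = { 'y' }
  PREDICT(F' → ε) = { $, 'y' }
D has a single production, so nothing to check there.

Conflict found: Predict set conflict for F': { 'y' }
The grammar is NOT LL(1).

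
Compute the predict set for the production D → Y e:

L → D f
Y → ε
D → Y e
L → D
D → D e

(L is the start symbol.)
{ 'e' }

PREDICT(D → Y e) = (FIRST(RHS) \ {ε}) ∪ (FOLLOW(D) if ε ∈ FIRST(RHS), i.e. RHS ⇒* ε)
FIRST(Y) = { ε }
FIRST(Y e) = { 'e' }
ε ∉ FIRST(Y e), so FOLLOW(D) is not added.
PREDICT(D → Y e) = { 'e' }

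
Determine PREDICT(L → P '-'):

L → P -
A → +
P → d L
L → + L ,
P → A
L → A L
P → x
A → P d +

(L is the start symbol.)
PREDICT(L → P '-') = (FIRST(RHS) \ {ε}) ∪ (FOLLOW(L) if ε ∈ FIRST(RHS), i.e. RHS ⇒* ε)
FIRST(P) = { '+', 'd', 'x' }
FIRST(P '-') = { '+', 'd', 'x' }
ε ∉ FIRST(P '-'), so FOLLOW(L) is not added.
PREDICT(L → P '-') = { '+', 'd', 'x' }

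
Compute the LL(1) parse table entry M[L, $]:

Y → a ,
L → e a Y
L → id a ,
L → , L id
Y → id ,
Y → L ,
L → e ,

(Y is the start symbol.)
Empty (error entry)

To find M[L, $], we find productions for L where $ is in the predict set (PREDICT(N → α) = (FIRST(α) \ {ε}) ∪ (FOLLOW(N) if α ⇒* ε)).

L → e a Y: PREDICT = { 'e' }
L → id a ,: PREDICT = { 'id' }
L → , L id: PREDICT = { ',' }
L → e ,: PREDICT = { 'e' }

M[L, $] is empty (no production applies)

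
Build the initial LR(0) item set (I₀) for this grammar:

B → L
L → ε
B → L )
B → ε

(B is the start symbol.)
First, augment the grammar with B' → B
I₀ = CLOSURE({ [B' → . B] }):
  [B' → . B] has the dot before B: add [B → . L], [B → . L )], [B → .]
  [B → . L] has the dot before L: add [L → .]
No further items can be added.

I₀ = { [B → . L )], [B → . L], [B → .], [B' → . B], [L → .] }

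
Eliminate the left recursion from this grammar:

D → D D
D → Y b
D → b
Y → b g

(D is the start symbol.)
D is directly left-recursive. The standard transformation for
  A → A α₁ | ... | A α_m | β₁ | ... | β_n
is
  A  → β₁ A' | ... | β_n A'
  A' → α₁ A' | ... | α_m A' | ε

D → Y b becomes D → Y b D'
D → b becomes D → b D'
D → D D becomes D' → D D'
Add D' → ε

Productions for other non-terminals are unchanged:
  Y → b g

Resulting grammar:
D → Y b D'
D → b D'
D' → D D'
D' → ε
Y → b g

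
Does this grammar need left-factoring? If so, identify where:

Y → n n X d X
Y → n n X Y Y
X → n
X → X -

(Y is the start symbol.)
Yes, Y has productions with common prefix 'n n X'

Left-factoring is needed when two productions for the same non-terminal
share a common prefix on the right-hand side.

Productions for Y:
  Y → n n X d X
  Y → n n X Y Y
Productions for X:
  X → n
  X → X -

Found common prefix 'n n X' in productions for Y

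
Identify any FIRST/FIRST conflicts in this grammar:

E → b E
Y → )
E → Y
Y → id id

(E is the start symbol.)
FIRST sets of the non-terminals at (or reachable through a nullable prefix from) the front of some alternative:
  FIRST(Y) = { ')', 'id' }

Productions for E:
  E → b E: FIRST = { 'b' }
  E → Y: FIRST = { ')', 'id' }
Productions for Y:
  Y → ): FIRST = { ')' }
  Y → id id: FIRST = { 'id' }

All alternatives of each non-terminal have pairwise disjoint FIRST sets.

Answer: No FIRST/FIRST conflicts.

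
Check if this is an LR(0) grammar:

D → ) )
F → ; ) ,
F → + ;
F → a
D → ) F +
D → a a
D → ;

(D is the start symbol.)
Yes, the grammar is LR(0)

A grammar is LR(0) if no state in the canonical LR(0) collection has:
  - both a shift item (dot before a terminal) and a complete item (shift-reduce conflict), or
  - two or more complete items (reduce-reduce conflict; the accept item [D' → D .] counts as a complete item here).

Augment with D' → D and build the canonical LR(0) collection (I0 = CLOSURE({[D' → . D]}), then GOTO on every symbol after a dot until no new states appear). It has 15 states:
  I0: { [D → . ) )], [D → . ) F +], [D → . ;], [D → . a a], [D' → . D] }  — shift
  I1: { [D → ) . )], [D → ) . F +], [F → . + ;], [F → . ; ) ,], [F → . a] }  — shift
  I2: { [D → ; .] }  — reduce
  I3: { [D' → D .] }  — accept
  I4: { [D → a . a] }  — shift
  I5: { [D → a a .] }  — reduce
  I6: { [D → ) ) .] }  — reduce
  I7: { [F → + . ;] }  — shift
  I8: { [F → ; . ) ,] }  — shift
  I9: { [D → ) F . +] }  — shift
  I10: { [F → a .] }  — reduce
  I11: { [D → ) F + .] }  — reduce
  I12: { [F → ; ) . ,] }  — shift
  I13: { [F → ; ) , .] }  — reduce
  I14: { [F → + ; .] }  — reduce

Every state is either a pure shift/goto state or contains exactly one complete item and nothing to shift — no conflicts. The grammar is LR(0).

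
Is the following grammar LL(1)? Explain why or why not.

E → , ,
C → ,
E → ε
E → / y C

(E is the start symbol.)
Yes, the grammar is LL(1).

A grammar is LL(1) if for each non-terminal N with multiple productions, the predict sets of those productions are pairwise disjoint, where PREDICT(N → α) = (FIRST(α) \ {ε}) ∪ (FOLLOW(N) if α ⇒* ε).

Relevant sets:
  FOLLOW(E) = { $ }

For E:
  PREDICT(E → ',' ',') = { ',' }
  PREDICT(E → ε) = { $ }
  PREDICT(E → '/' y C) = { '/' }
C has a single production, so nothing to check there.

All predict sets are disjoint. The grammar IS LL(1).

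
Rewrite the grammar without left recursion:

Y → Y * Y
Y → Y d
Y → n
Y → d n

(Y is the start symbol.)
Y is directly left-recursive. The standard transformation for
  A → A α₁ | ... | A α_m | β₁ | ... | β_n
is
  A  → β₁ A' | ... | β_n A'
  A' → α₁ A' | ... | α_m A' | ε

Y → n becomes Y → n Y'
Y → d n becomes Y → d n Y'
Y → Y * Y becomes Y' → * Y Y'
Y → Y d becomes Y' → d Y'
Add Y' → ε

Resulting grammar:
Y → n Y'
Y → d n Y'
Y' → * Y Y'
Y' → d Y'
Y' → ε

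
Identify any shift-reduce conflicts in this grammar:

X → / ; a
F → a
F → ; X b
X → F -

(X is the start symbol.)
No shift-reduce conflicts

A shift-reduce conflict occurs when an LR(0) state has both:
  - a complete (reduce) item [A → α .] (dot at the end), and
  - a shift item [B → β . c γ] (dot before a terminal).

Augment with X' → X and build the canonical LR(0) collection (I0 = CLOSURE({[X' → . X]}), then GOTO on every symbol after a dot until no new states appear). It has 11 states:
  I0: { [F → . ; X b], [F → . a], [X → . / ; a], [X → . F -], [X' → . X] }  — shift
  I1: { [X → / . ; a] }  — shift
  I2: { [F → . ; X b], [F → . a], [F → ; . X b], [X → . / ; a], [X → . F -] }  — shift
  I3: { [X → F . -] }  — shift
  I4: { [X' → X .] }  — accept
  I5: { [F → a .] }  — reduce
  I6: { [X → F - .] }  — reduce
  I7: { [F → ; X . b] }  — shift
  I8: { [F → ; X b .] }  — reduce
  I9: { [X → / ; . a] }  — shift
  I10: { [X → / ; a .] }  — reduce

No state contains both a complete item and a shift item.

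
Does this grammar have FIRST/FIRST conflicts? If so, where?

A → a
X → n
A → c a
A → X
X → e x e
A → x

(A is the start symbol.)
No FIRST/FIRST conflicts.

FIRST sets of the non-terminals at (or reachable through a nullable prefix from) the front of some alternative:
  FIRST(X) = { 'e', 'n' }

Productions for A:
  A → a: FIRST = { 'a' }
  A → c a: FIRST = { 'c' }
  A → X: FIRST = { 'e', 'n' }
  A → x: FIRST = { 'x' }
Productions for X:
  X → n: FIRST = { 'n' }
  X → e x e: FIRST = { 'e' }

All alternatives of each non-terminal have pairwise disjoint FIRST sets.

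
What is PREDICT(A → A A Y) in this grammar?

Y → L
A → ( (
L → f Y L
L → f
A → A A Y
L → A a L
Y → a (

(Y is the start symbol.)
PREDICT(A → A A Y) = (FIRST(RHS) \ {ε}) ∪ (FOLLOW(A) if ε ∈ FIRST(RHS), i.e. RHS ⇒* ε)
FIRST(A) = { '(' }
FIRST(A A Y) = { '(' }
ε ∉ FIRST(A A Y), so FOLLOW(A) is not added.
PREDICT(A → A A Y) = { '(' }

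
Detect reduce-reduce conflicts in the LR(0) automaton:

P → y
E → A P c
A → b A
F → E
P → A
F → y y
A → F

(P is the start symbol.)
Augment with P' → P and build the canonical LR(0) collection (I0 = CLOSURE({[P' → . P]}), then GOTO on every symbol after a dot until no new states appear). It has 12 states:
  I0: { [A → . F], [A → . b A], [E → . A P c], [F → . E], [F → . y y], [P → . A], [P → . y], [P' → . P] }  — shift
  I1: { [A → . F], [A → . b A], [E → . A P c], [E → A . P c], [F → . E], [F → . y y], [P → . A], [P → . y], [P → A .] }  — shift, reduce
  I2: { [F → E .] }  — reduce
  I3: { [A → F .] }  — reduce
  I4: { [P' → P .] }  — accept
  I5: { [A → . F], [A → . b A], [A → b . A], [E → . A P c], [F → . E], [F → . y y] }  — shift
  I6: { [F → y . y], [P → y .] }  — shift, reduce
  I7: { [F → y y .] }  — reduce
  I8: { [A → . F], [A → . b A], [A → b A .], [E → . A P c], [E → A . P c], [F → . E], [F → . y y], [P → . A], [P → . y] }  — shift, reduce
  I9: { [F → y . y] }  — shift
  I10: { [E → A P . c] }  — shift
  I11: { [E → A P c .] }  — reduce

No state contains more than one complete item.

Answer: No reduce-reduce conflicts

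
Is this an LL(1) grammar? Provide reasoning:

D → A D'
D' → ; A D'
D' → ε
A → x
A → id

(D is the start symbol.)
Yes, the grammar is LL(1).

Relevant sets:
  FOLLOW(D') = { $ }

For D':
  PREDICT(D' → ';' A D') = { ';' }
  PREDICT(D' → ε) = { $ }
For A:
  PREDICT(A → x) = { 'x' }
  PREDICT(A → id) = { 'id' }
D has a single production, so nothing to check there.

All predict sets are disjoint. The grammar IS LL(1).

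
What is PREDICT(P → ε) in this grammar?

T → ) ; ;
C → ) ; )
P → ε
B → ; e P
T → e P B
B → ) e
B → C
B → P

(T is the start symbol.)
PREDICT(P → ε) = (FIRST(RHS) \ {ε}) ∪ (FOLLOW(P) if ε ∈ FIRST(RHS), i.e. RHS ⇒* ε)
The right-hand side is ε (FIRST(ε) = { ε }), so the predict set is FOLLOW(P) = { $, ')', ';' }
PREDICT(P → ε) = { $, ')', ';' }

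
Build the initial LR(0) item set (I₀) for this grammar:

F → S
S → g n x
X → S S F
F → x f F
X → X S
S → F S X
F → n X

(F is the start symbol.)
{ [F → . S], [F → . n X], [F → . x f F], [F' → . F], [S → . F S X], [S → . g n x] }

First, augment the grammar with F' → F
I₀ = CLOSURE({ [F' → . F] }):
  [F' → . F] has the dot before F: add [F → . S], [F → . x f F], [F → . n X]
  [F → . S] has the dot before S: add [S → . g n x], [S → . F S X]
No further items can be added.

I₀ = { [F → . S], [F → . n X], [F → . x f F], [F' → . F], [S → . F S X], [S → . g n x] }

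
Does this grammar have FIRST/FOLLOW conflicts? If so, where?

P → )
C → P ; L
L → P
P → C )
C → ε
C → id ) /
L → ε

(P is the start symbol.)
Yes. C → P ';' L with FOLLOW(C) on { ')' }; L → P with FOLLOW(L) on { ')' }

A FIRST/FOLLOW conflict occurs when a non-terminal N has a nullable alternative N → β (β ⇒* ε) and another alternative N → α with FIRST(α) ∩ FOLLOW(N) ≠ ∅: on such a lookahead the parser cannot decide between expanding α and letting N vanish via β.

Nullable non-terminals: C, L.
FIRST sets used below: FIRST(P) = { ')', 'id' }

C: nullable alternative(s) C → ε; FOLLOW(C) = { ')' }
  C → P ; L: FIRST \ {ε} = { ')', 'id' } — overlaps FOLLOW(C) on { ')' }: CONFLICT
  C → ε: FIRST \ {ε} = { } — this is the only nullable alternative, skip
  C → id ) /: FIRST \ {ε} = { 'id' } — disjoint from FOLLOW(C)

L: nullable alternative(s) L → ε; FOLLOW(L) = { ')' }
  L → P: FIRST \ {ε} = { ')', 'id' } — overlaps FOLLOW(L) on { ')' }: CONFLICT
  L → ε: FIRST \ {ε} = { } — this is the only nullable alternative, skip

P has no nullable alternative, so no FIRST/FOLLOW check is needed there.

So the grammar has 2 FIRST/FOLLOW conflicts (marked CONFLICT above).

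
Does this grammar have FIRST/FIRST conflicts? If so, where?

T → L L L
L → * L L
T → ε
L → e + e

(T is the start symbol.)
A FIRST/FIRST conflict occurs when two productions N → α and N → β for the same non-terminal have FIRST(α) ∩ FIRST(β) ≠ ∅ (with ε ∈ FIRST of a nullable right-hand side, so two nullable alternatives also conflict).

FIRST sets of the non-terminals at (or reachable through a nullable prefix from) the front of some alternative:
  FIRST(L) = { '*', 'e' }

Productions for T:
  T → L L L: FIRST = { '*', 'e' }
  T → ε: FIRST = { ε }
Productions for L:
  L → * L L: FIRST = { '*' }
  L → e + e: FIRST = { 'e' }

All alternatives of each non-terminal have pairwise disjoint FIRST sets.

Answer: No FIRST/FIRST conflicts.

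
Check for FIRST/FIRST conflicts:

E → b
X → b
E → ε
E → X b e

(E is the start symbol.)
Yes. E → b / E → X b e on { 'b' }

FIRST sets of the non-terminals at (or reachable through a nullable prefix from) the front of some alternative:
  FIRST(X) = { 'b' }

Productions for E:
  E → b: FIRST = { 'b' }
  E → ε: FIRST = { ε }
  E → X b e: FIRST = { 'b' }
X has only one production, so no FIRST/FIRST conflict is possible there.

Conflict for E: E → b and E → X b e
  Overlap: { 'b' }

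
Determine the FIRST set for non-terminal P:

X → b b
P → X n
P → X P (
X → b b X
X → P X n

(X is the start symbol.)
{ 'b' }

FIRST sets of the other non-terminals involved (by the same procedure, iterated to a fixed point):
  FIRST(X) = { 'b' }

From P → X n:
  - X is a non-terminal: add FIRST(X) \ {ε} = { 'b' }
    X is not nullable, so stop
From P → X P (:
  - X is a non-terminal: add FIRST(X) \ {ε} = { 'b' }
    X is not nullable, so stop

Collecting: FIRST(P) = { 'b' }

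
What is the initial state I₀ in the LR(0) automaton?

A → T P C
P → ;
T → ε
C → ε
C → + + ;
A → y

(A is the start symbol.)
First, augment the grammar with A' → A
I₀ = CLOSURE({ [A' → . A] }):
  [A' → . A] has the dot before A: add [A → . T P C], [A → . y]
  [A → . T P C] has the dot before T: add [T → .]
No further items can be added.

I₀ = { [A → . T P C], [A → . y], [A' → . A], [T → .] }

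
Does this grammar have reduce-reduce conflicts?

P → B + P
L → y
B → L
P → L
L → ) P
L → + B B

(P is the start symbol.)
Augment with P' → P and build the canonical LR(0) collection (I0 = CLOSURE({[P' → . P]}), then GOTO on every symbol after a dot until no new states appear). It has 13 states:
  I0: { [B → . L], [L → . ) P], [L → . + B B], [L → . y], [P → . B + P], [P → . L], [P' → . P] }  — shift
  I1: { [B → . L], [L → ) . P], [L → . ) P], [L → . + B B], [L → . y], [P → . B + P], [P → . L] }  — shift
  I2: { [B → . L], [L → + . B B], [L → . ) P], [L → . + B B], [L → . y] }  — shift
  I3: { [P → B . + P] }  — shift
  I4: { [B → L .], [P → L .] }  — 2 reduces
  I5: { [P' → P .] }  — accept
  I6: { [L → y .] }  — reduce
  I7: { [B → . L], [L → . ) P], [L → . + B B], [L → . y], [P → . B + P], [P → . L], [P → B + . P] }  — shift
  I8: { [P → B + P .] }  — reduce
  I9: { [B → . L], [L → + B . B], [L → . ) P], [L → . + B B], [L → . y] }  — shift
  I10: { [B → L .] }  — reduce
  I11: { [L → + B B .] }  — reduce
  I12: { [L → ) P .] }  — reduce

I4 contains complete items [B → L .], [P → L .] — reduce-reduce conflict.

Answer: Yes — I4: [B → L .] vs [P → L .]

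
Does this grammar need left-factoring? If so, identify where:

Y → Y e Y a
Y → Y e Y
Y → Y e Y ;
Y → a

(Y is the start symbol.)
Yes, Y has productions with common prefix 'Y e Y'

Left-factoring is needed when two productions for the same non-terminal
share a common prefix on the right-hand side.

Productions for Y:
  Y → Y e Y a
  Y → Y e Y
  Y → Y e Y ;
  Y → a

Found common prefix 'Y e Y' in productions for Y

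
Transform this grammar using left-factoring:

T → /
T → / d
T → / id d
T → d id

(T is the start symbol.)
T → / T'
T' → ε
T' → d
T' → id d
T → d id

Left-factoring transforms A → αβ₁ | αβ₂ into A → αA' and A' → β₁ | β₂
(α is the longest common prefix among the alternatives). Repeat until
no nonterminal has two alternatives with a common prefix.

Round 1: T has alternatives sharing prefix '/'. Introduce T': T → / T'
  Add: T' → ε
  Add: T' → d
  Add: T' → id d

No remaining common prefixes — done.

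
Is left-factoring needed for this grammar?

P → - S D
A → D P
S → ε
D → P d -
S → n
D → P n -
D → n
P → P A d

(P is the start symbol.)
Left-factoring is needed when two productions for the same non-terminal
share a common prefix on the right-hand side.

Productions for P:
  P → - S D
  P → P A d
Productions for S:
  S → ε
  S → n
Productions for D:
  D → P d -
  D → P n -
  D → n

Found common prefix 'P' in productions for D

Answer: Yes, D has productions with common prefix 'P'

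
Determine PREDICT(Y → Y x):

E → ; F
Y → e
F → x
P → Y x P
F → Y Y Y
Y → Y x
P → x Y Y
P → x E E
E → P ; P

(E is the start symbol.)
{ 'e' }

PREDICT(Y → Y x) = (FIRST(RHS) \ {ε}) ∪ (FOLLOW(Y) if ε ∈ FIRST(RHS), i.e. RHS ⇒* ε)
FIRST(Y) = { 'e' }
FIRST(Y x) = { 'e' }
ε ∉ FIRST(Y x), so FOLLOW(Y) is not added.
PREDICT(Y → Y x) = { 'e' }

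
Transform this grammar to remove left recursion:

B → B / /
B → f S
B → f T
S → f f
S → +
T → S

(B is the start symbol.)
B → f S B'
B → f T B'
B' → / / B'
B' → ε
S → f f
S → +
T → S

B is directly left-recursive. The standard transformation for
  A → A α₁ | ... | A α_m | β₁ | ... | β_n
is
  A  → β₁ A' | ... | β_n A'
  A' → α₁ A' | ... | α_m A' | ε

B → f S becomes B → f S B'
B → f T becomes B → f T B'
B → B / / becomes B' → / / B'
Add B' → ε

Productions for other non-terminals are unchanged:
  S → f f
  S → +
  T → S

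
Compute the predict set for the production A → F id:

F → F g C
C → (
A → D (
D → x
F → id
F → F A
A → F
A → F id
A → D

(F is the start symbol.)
{ 'id' }

PREDICT(A → F id) = (FIRST(RHS) \ {ε}) ∪ (FOLLOW(A) if ε ∈ FIRST(RHS), i.e. RHS ⇒* ε)
FIRST(F) = { 'id' }
FIRST(F id) = { 'id' }
ε ∉ FIRST(F id), so FOLLOW(A) is not added.
PREDICT(A → F id) = { 'id' }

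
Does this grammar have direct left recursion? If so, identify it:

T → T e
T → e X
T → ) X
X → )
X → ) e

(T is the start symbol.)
Yes, T is left-recursive

Direct left recursion occurs when N → N α for some non-terminal N (the right-hand side begins with the left-hand side itself).

T → T e: LEFT RECURSIVE (starts with T)
T → e X: starts with e
T → ) X: starts with ')'
X → ): starts with ')'
X → ) e: starts with ')'

The grammar has direct left recursion on: T.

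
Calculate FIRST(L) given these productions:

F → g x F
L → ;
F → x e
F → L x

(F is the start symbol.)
{ ';' }

To compute FIRST(L), examine every production with L on the left-hand side, reading each right-hand side left to right until a non-nullable symbol is reached.

From L → ;:
  - ';' is a terminal: add ';' and stop

Collecting: FIRST(L) = { ';' }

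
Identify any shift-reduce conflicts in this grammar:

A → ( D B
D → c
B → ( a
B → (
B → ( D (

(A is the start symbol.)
Augment with A' → A and build the canonical LR(0) collection (I0 = CLOSURE({[A' → . A]}), then GOTO on every symbol after a dot until no new states appear). It has 10 states:
  I0: { [A → . ( D B], [A' → . A] }  — shift
  I1: { [A → ( . D B], [D → . c] }  — shift
  I2: { [A' → A .] }  — accept
  I3: { [A → ( D . B], [B → . ( D (], [B → . ( a], [B → . (] }  — shift
  I4: { [D → c .] }  — reduce
  I5: { [B → ( . D (], [B → ( . a], [B → ( .], [D → . c] }  — shift, reduce
  I6: { [A → ( D B .] }  — reduce
  I7: { [B → ( D . (] }  — shift
  I8: { [B → ( a .] }  — reduce
  I9: { [B → ( D ( .] }  — reduce

I5 contains reduce item [B → ( .] and shift items [B → ( . a], [D → . c] — shift-reduce conflict.

Answer: Yes — I5: [B → ( .] vs [B → ( . a]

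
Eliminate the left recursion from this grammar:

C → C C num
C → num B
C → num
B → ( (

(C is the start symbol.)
C → num B C'
C → num C'
C' → C num C'
C' → ε
B → ( (

C is directly left-recursive. The standard transformation for
  A → A α₁ | ... | A α_m | β₁ | ... | β_n
is
  A  → β₁ A' | ... | β_n A'
  A' → α₁ A' | ... | α_m A' | ε

C → num B becomes C → num B C'
C → num becomes C → num C'
C → C C num becomes C' → C num C'
Add C' → ε

Productions for other non-terminals are unchanged:
  B → ( (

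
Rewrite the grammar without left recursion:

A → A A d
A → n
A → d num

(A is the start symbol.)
A → n A'
A → d num A'
A' → A d A'
A' → ε

A is directly left-recursive. The standard transformation for
  A → A α₁ | ... | A α_m | β₁ | ... | β_n
is
  A  → β₁ A' | ... | β_n A'
  A' → α₁ A' | ... | α_m A' | ε

A → n becomes A → n A'
A → d num becomes A → d num A'
A → A A d becomes A' → A d A'
Add A' → ε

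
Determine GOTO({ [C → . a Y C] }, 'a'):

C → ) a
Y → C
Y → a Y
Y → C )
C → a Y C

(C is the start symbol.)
GOTO(I, 'a') = CLOSURE({ [A → αX.β] : [A → α.Xβ] ∈ I, X = 'a' })

Items with dot before 'a', with the dot advanced:
  [C → . a Y C] → [C → a . Y C]
Closure of the advanced items:
  [C → a . Y C] has the dot before Y: add [Y → . C], [Y → . a Y], [Y → . C )]
  [Y → . C] has the dot before C: add [C → . ) a], [C → . a Y C]

GOTO = { [C → . ) a], [C → . a Y C], [C → a . Y C], [Y → . C )], [Y → . C], [Y → . a Y] }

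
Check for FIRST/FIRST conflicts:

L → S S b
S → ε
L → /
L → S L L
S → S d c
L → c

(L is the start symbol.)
A FIRST/FIRST conflict occurs when two productions N → α and N → β for the same non-terminal have FIRST(α) ∩ FIRST(β) ≠ ∅ (with ε ∈ FIRST of a nullable right-hand side, so two nullable alternatives also conflict).

FIRST sets of the non-terminals at (or reachable through a nullable prefix from) the front of some alternative:
  FIRST(S) = { 'd', ε }
  FIRST(L) = { '/', 'b', 'c', 'd' }

Productions for L:
  L → S S b: FIRST = { 'b', 'd' }
  L → /: FIRST = { '/' }
  L → S L L: FIRST = { '/', 'b', 'c', 'd' }
  L → c: FIRST = { 'c' }
Productions for S:
  S → ε: FIRST = { ε }
  S → S d c: FIRST = { 'd' }

Conflict for L: L → S S b and L → S L L
  Overlap: { 'b', 'd' }
Conflict for L: L → / and L → S L L
  Overlap: { '/' }
Conflict for L: L → S L L and L → c
  Overlap: { 'c' }

Answer: Yes. L → S S b / L → S L L on { 'b', 'd' }; L → '/' / L → S L L on { '/' }; L → S L L / L → c on { 'c' }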